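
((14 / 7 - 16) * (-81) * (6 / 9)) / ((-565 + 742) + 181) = 378 / 179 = 2.11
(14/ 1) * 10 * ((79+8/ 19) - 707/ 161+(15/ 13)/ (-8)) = 119118895/ 11362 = 10483.97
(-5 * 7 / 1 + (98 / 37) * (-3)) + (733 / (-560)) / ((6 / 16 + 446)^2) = -709204868699 / 16513893095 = -42.95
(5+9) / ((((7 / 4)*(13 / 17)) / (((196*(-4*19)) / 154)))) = -144704 / 143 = -1011.92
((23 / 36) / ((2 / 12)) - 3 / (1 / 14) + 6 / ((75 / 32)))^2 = 28526281 / 22500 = 1267.83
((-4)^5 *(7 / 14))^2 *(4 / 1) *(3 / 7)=3145728 / 7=449389.71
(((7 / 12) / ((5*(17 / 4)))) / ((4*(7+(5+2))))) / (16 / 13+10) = 13 / 297840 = 0.00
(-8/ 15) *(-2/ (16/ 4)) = 4/ 15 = 0.27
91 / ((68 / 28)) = 637 / 17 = 37.47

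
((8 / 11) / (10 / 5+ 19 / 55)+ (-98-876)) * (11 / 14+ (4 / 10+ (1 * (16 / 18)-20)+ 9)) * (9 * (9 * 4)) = 4237695228 / 1505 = 2815744.34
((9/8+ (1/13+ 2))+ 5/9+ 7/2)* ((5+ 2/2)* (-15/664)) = -33965/34528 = -0.98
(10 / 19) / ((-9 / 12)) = -40 / 57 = -0.70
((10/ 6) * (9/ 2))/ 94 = 15/ 188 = 0.08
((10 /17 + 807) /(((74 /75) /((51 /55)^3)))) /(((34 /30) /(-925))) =-1417862475 /2662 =-532630.53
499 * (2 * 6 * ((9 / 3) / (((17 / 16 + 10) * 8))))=11976 / 59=202.98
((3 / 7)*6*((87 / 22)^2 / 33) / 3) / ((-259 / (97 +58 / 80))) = -29587221 / 193048240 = -0.15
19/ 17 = 1.12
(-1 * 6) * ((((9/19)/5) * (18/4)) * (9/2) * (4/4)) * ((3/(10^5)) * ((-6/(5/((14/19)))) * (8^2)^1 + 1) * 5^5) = 34648641/577600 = 59.99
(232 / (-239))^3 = -12487168 / 13651919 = -0.91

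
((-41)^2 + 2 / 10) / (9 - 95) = -4203 / 215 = -19.55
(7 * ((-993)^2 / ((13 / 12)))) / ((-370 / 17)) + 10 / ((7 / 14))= -703990886 / 2405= -292719.70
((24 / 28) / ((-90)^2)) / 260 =1 / 2457000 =0.00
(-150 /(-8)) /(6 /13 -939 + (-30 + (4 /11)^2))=-117975 /6093212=-0.02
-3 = -3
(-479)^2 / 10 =229441 / 10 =22944.10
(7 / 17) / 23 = 0.02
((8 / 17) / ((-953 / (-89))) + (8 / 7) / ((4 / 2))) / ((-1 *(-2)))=34894 / 113407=0.31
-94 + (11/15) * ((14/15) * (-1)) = -21304/225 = -94.68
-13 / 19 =-0.68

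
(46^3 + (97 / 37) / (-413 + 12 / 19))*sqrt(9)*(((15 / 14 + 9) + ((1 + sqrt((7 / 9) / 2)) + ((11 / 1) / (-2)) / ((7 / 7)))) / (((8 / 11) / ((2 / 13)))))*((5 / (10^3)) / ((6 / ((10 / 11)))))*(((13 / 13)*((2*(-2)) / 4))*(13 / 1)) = -1100471497203 / 324682400 - 28217217877*sqrt(14) / 278299200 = -3768.75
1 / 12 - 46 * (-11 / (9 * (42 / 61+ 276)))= 87049 / 303804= 0.29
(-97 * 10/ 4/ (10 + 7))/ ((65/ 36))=-1746/ 221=-7.90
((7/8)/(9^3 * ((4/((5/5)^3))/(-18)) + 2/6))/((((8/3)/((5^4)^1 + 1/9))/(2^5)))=-203/5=-40.60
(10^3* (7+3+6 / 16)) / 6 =10375 / 6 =1729.17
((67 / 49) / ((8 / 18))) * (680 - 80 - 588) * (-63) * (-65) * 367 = 388383255 / 7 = 55483322.14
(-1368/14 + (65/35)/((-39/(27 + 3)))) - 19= -827/7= -118.14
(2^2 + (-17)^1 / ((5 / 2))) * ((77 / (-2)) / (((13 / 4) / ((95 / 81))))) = 40964 / 1053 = 38.90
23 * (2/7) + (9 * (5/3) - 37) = -108/7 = -15.43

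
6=6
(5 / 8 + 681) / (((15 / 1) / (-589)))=-3211817 / 120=-26765.14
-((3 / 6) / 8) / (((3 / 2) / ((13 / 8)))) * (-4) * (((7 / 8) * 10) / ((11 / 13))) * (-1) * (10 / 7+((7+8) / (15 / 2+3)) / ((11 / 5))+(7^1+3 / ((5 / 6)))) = -274963 / 7744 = -35.51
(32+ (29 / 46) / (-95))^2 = 19547115721 / 19096900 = 1023.58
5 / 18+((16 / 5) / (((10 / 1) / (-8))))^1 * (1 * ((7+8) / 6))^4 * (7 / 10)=-1255 / 18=-69.72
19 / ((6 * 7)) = 19 / 42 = 0.45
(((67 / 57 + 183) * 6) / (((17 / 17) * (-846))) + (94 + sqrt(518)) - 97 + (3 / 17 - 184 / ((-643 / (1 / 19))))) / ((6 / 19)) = -180742231 / 13871439 + 19 * sqrt(518) / 6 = 59.04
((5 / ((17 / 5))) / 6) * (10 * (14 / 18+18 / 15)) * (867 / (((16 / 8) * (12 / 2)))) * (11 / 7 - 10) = -2231675 / 756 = -2951.95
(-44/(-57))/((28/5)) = 55/399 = 0.14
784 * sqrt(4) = 1568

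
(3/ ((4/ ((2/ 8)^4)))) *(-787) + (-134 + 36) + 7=-95545/ 1024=-93.31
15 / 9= 5 / 3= 1.67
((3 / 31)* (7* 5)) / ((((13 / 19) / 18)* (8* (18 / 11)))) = 21945 / 3224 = 6.81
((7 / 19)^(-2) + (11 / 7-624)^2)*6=113902860 / 49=2324548.16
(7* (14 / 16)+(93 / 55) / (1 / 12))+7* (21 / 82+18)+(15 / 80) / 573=1062696841 / 6891280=154.21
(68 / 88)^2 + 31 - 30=773 / 484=1.60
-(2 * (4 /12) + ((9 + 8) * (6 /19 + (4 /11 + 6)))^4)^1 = -951609162860504450 /5724089283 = -166246387.12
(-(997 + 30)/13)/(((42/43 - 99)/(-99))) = -112101/1405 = -79.79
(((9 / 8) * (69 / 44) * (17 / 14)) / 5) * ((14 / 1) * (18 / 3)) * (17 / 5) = 538407 / 4400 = 122.37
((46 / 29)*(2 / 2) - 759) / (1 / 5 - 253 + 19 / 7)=768775 / 253837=3.03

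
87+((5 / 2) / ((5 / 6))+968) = 1058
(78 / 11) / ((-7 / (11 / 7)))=-78 / 49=-1.59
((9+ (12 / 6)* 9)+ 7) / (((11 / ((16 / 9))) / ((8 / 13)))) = 4352 / 1287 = 3.38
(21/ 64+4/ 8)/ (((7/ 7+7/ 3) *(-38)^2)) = 159/ 924160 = 0.00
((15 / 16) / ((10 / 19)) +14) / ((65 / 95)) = 9595 / 416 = 23.06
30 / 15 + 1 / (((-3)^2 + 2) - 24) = 25 / 13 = 1.92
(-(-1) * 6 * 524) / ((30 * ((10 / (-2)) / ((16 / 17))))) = -8384 / 425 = -19.73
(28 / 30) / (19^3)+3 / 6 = 102913 / 205770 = 0.50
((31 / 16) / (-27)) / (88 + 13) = -31 / 43632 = -0.00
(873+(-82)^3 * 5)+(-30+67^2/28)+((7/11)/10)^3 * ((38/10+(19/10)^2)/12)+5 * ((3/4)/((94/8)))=-482711194354026791/175159600000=-2755836.36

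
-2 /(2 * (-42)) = 1 /42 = 0.02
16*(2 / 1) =32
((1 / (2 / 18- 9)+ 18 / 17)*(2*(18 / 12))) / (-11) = -351 / 1360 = -0.26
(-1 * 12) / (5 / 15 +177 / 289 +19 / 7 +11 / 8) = -582624 / 244463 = -2.38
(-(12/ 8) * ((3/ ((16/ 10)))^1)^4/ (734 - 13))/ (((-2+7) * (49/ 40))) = -0.00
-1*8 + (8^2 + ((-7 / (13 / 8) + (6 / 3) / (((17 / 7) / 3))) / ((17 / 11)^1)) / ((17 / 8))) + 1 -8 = 3093853 / 63869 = 48.44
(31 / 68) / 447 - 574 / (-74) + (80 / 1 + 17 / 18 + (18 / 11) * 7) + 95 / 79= 297182194823 / 2931967764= 101.36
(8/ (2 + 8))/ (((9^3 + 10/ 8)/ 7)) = 112/ 14605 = 0.01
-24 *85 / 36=-170 / 3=-56.67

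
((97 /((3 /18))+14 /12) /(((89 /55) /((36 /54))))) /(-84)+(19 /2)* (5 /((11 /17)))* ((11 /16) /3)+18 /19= 152488051 /10227168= 14.91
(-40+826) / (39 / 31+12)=8122 / 137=59.28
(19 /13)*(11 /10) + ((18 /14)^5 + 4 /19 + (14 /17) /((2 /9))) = 6377968809 /705725930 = 9.04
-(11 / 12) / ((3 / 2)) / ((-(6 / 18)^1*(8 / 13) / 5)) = 715 / 48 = 14.90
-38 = -38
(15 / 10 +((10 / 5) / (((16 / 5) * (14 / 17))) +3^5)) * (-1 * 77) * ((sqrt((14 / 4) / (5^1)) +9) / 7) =-2719431 / 112 - 302159 * sqrt(70) / 1120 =-26537.82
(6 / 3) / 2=1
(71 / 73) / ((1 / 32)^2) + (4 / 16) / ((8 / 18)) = 1163921 / 1168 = 996.51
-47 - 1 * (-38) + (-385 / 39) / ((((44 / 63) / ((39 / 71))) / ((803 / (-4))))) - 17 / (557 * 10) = 4902679279 / 3163760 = 1549.64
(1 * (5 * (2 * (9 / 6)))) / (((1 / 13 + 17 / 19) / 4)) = 247 / 4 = 61.75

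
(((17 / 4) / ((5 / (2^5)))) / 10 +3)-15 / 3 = 18 / 25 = 0.72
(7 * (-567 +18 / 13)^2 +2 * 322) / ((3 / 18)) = 2271450594 / 169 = 13440536.06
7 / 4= 1.75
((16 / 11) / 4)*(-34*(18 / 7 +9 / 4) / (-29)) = 4590 / 2233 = 2.06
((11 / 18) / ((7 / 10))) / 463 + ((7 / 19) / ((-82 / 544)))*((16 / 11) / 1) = -3.55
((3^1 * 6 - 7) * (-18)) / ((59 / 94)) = -18612 / 59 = -315.46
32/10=16/5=3.20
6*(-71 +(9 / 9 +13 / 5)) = -2022 / 5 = -404.40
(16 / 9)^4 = 65536 / 6561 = 9.99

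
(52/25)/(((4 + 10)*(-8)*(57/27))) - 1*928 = -12342517/13300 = -928.01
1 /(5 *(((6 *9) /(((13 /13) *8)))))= 4 /135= 0.03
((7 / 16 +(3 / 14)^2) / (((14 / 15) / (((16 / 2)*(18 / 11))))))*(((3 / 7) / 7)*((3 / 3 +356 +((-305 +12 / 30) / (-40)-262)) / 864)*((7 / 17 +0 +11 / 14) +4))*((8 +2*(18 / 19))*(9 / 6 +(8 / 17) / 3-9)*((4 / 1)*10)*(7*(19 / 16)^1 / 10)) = -619.08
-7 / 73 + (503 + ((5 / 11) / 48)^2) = 10234720033 / 20351232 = 502.90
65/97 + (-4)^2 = 1617/97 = 16.67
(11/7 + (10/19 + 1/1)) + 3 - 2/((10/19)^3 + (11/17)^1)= 6279963/1756531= 3.58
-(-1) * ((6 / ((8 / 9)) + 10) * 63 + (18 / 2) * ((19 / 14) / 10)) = 73953 / 70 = 1056.47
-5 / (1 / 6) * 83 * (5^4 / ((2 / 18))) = -14006250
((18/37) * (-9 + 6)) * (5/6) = -45/37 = -1.22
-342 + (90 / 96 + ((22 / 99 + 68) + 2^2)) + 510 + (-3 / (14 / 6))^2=1713287 / 7056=242.81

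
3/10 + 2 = 23/10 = 2.30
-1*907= -907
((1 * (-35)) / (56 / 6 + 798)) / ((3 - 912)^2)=-5 / 95297742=-0.00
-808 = -808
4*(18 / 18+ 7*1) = 32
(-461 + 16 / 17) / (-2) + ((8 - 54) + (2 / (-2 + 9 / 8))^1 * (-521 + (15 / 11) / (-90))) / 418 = 382086049 / 1641486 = 232.77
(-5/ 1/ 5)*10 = -10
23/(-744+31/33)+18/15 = 143331/122605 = 1.17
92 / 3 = 30.67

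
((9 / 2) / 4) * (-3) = -27 / 8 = -3.38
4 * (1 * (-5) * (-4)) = 80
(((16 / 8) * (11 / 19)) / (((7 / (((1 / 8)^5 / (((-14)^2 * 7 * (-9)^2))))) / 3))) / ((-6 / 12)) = -11 / 40360771584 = -0.00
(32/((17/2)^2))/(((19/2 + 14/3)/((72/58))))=27648/712385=0.04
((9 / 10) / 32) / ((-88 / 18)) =-81 / 14080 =-0.01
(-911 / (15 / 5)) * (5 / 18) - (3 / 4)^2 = -36683 / 432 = -84.91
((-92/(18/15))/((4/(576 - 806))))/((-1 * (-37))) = 119.14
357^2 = 127449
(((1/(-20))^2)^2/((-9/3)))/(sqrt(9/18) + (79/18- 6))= 0.00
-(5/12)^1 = -5/12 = -0.42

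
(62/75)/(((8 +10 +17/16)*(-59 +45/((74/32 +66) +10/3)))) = -3411488/4591950375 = -0.00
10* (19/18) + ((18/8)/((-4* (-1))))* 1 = 1601/144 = 11.12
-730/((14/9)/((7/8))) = -3285/8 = -410.62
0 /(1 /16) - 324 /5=-324 /5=-64.80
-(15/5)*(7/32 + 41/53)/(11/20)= -2295/424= -5.41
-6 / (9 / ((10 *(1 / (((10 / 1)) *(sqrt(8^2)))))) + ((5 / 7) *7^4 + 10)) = -2 / 599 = -0.00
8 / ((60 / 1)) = 2 / 15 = 0.13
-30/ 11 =-2.73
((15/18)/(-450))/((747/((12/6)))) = -1/201690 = -0.00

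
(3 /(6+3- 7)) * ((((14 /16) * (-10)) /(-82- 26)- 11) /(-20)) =4717 /5760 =0.82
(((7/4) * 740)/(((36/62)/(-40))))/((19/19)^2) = -802900/9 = -89211.11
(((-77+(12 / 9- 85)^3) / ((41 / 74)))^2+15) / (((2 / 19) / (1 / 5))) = 5204794087689448913 / 2450898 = 2123627375635.15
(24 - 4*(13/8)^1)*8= 140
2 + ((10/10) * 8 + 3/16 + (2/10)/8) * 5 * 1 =689/16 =43.06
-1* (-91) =91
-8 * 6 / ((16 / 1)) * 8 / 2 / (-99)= 4 / 33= 0.12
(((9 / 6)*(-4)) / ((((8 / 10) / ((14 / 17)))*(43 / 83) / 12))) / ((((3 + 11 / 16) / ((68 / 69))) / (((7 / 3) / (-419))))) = 5205760 / 24449069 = 0.21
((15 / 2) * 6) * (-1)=-45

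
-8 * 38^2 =-11552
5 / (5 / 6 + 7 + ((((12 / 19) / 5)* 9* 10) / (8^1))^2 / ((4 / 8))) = 2166 / 5143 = 0.42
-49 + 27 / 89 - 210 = -23024 / 89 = -258.70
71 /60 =1.18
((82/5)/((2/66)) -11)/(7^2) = 2651/245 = 10.82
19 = 19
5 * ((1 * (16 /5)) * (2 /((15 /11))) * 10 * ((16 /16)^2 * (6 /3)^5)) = 22528 /3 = 7509.33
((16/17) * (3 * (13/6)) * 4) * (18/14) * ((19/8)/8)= 2223/238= 9.34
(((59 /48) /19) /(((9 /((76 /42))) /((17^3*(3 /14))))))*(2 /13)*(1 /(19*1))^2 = 289867 /49670712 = 0.01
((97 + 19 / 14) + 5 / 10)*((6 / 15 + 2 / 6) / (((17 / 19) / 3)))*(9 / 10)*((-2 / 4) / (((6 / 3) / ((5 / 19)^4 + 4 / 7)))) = -9002961693 / 285677350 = -31.51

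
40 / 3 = 13.33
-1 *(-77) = 77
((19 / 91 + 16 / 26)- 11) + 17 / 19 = -9.28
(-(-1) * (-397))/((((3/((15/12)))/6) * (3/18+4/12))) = -1985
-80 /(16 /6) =-30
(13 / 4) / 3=13 / 12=1.08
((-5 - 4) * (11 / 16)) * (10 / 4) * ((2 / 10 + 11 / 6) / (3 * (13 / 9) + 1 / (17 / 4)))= -102663 / 14912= -6.88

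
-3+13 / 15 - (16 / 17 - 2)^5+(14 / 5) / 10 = -55642523 / 106489275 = -0.52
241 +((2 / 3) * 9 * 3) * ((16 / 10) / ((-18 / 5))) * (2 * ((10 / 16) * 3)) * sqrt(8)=241 - 60 * sqrt(2)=156.15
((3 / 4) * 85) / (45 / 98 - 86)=-12495 / 16766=-0.75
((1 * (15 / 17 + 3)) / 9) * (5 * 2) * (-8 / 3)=-1760 / 153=-11.50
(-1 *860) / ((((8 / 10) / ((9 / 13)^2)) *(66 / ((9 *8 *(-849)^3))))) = 639437055200100 / 1859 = 343968292200.16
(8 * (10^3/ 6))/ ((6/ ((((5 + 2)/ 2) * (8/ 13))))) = 56000/ 117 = 478.63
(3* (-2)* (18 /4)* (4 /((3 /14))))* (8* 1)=-4032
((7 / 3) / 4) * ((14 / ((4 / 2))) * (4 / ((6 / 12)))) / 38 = 49 / 57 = 0.86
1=1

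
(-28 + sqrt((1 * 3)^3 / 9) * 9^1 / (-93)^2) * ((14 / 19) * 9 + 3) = -5124 / 19 + 183 * sqrt(3) / 18259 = -269.67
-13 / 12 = -1.08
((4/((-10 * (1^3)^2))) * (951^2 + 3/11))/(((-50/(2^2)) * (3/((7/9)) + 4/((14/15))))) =92851864/26125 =3554.14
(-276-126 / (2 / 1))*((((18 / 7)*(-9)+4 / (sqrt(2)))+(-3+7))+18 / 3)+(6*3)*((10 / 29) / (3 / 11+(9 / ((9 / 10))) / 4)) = 55199292 / 12383-678*sqrt(2) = 3498.83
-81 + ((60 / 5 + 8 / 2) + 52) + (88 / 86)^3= -948407 / 79507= -11.93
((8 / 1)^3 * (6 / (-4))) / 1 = -768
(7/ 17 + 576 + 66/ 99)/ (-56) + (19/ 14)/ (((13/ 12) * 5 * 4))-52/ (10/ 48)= -48237131/ 185640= -259.84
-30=-30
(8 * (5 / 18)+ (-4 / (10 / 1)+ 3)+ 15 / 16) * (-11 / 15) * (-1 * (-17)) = -775489 / 10800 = -71.80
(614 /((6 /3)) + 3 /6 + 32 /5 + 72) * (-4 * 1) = -7718 /5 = -1543.60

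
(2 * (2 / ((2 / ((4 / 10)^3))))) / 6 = 8 / 375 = 0.02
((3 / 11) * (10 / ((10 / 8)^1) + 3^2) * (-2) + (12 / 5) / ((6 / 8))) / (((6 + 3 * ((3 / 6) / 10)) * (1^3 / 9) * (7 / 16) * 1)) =-64128 / 3157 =-20.31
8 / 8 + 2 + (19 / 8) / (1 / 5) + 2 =135 / 8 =16.88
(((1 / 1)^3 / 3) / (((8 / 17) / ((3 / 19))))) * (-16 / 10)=-17 / 95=-0.18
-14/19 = -0.74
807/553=1.46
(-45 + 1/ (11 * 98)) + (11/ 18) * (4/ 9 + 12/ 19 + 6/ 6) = -36275278/ 829521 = -43.73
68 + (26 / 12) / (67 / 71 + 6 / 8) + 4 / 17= 131174 / 1887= 69.51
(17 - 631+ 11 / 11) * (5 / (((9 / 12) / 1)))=-12260 / 3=-4086.67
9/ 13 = 0.69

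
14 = 14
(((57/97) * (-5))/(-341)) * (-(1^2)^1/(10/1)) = -57/66154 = -0.00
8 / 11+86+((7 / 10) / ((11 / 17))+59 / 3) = 35467 / 330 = 107.48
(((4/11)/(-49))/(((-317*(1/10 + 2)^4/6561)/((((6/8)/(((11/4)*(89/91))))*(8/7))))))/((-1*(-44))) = 252720000/4417896776447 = 0.00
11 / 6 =1.83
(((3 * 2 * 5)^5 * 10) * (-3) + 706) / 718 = -364499647 / 359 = -1015319.35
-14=-14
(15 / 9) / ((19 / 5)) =25 / 57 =0.44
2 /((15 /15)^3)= 2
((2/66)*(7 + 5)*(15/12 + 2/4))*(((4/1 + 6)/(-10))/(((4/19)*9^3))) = -133/32076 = -0.00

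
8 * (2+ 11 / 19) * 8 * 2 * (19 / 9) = 6272 / 9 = 696.89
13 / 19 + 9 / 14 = 1.33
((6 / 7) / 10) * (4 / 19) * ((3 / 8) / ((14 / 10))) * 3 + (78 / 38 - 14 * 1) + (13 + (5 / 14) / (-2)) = 3309 / 3724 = 0.89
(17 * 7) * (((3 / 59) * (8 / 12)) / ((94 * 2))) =119 / 5546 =0.02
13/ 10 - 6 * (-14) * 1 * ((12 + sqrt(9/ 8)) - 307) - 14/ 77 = -24689.79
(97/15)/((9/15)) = 97/9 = 10.78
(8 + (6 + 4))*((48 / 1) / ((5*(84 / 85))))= 1224 / 7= 174.86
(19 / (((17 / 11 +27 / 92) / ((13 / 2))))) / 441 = 124982 / 820701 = 0.15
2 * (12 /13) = 24 /13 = 1.85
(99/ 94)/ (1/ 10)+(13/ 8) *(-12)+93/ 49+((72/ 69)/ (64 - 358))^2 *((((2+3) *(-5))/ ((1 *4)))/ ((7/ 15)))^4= -15284362987545/ 2293283956208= -6.66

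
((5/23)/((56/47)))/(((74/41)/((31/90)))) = 59737/1715616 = 0.03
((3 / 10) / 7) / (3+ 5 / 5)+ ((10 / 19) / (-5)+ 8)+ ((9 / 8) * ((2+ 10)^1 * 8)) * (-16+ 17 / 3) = -5895063 / 5320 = -1108.09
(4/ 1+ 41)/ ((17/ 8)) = 360/ 17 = 21.18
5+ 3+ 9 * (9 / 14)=193 / 14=13.79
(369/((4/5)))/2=1845/8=230.62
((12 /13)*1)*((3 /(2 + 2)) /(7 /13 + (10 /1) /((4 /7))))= 18 /469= 0.04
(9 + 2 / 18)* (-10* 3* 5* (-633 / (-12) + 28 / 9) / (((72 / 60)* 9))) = -10306375 / 1458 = -7068.84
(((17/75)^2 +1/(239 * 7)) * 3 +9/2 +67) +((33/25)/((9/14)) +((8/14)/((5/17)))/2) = 66932567/896250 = 74.68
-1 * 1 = -1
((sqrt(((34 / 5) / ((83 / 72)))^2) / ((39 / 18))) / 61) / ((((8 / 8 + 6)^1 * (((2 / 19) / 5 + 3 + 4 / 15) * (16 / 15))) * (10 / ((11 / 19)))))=45441 / 431706821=0.00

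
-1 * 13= -13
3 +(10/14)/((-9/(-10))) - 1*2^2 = -13/63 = -0.21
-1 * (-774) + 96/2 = 822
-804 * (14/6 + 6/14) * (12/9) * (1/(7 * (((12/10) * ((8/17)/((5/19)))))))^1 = -1651550/8379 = -197.11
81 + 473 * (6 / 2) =1500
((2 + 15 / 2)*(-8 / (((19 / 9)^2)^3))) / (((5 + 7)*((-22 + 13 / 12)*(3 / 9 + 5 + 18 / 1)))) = 0.00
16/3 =5.33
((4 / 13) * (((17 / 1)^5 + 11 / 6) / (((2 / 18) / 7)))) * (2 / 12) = 59634071 / 13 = 4587236.23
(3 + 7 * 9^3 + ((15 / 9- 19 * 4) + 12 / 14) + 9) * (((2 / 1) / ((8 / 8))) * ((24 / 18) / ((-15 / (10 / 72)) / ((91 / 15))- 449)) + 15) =202303076144 / 2676177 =75594.06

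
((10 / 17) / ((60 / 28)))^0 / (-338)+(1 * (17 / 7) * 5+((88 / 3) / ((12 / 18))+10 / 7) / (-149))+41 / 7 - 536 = -182721139 / 352534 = -518.31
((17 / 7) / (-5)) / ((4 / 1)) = -17 / 140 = -0.12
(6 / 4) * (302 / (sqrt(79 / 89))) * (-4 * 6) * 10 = -115396.04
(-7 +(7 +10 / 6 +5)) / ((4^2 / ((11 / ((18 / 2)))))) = 55 / 108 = 0.51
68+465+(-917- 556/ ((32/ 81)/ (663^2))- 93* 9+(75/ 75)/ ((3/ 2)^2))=-44542054219/ 72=-618639641.93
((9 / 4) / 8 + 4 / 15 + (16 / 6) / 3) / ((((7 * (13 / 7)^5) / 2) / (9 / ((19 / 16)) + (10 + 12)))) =1395914989 / 2539644120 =0.55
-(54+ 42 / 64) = -1749 / 32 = -54.66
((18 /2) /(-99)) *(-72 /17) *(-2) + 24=4344 /187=23.23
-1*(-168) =168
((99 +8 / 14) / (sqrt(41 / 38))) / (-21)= -17*sqrt(1558) / 147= -4.56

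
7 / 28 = 1 / 4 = 0.25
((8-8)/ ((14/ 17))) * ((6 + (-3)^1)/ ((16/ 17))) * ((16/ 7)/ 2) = 0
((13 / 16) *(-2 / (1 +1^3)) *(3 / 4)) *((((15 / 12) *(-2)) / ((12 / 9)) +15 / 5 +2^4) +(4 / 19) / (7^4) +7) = -343375461 / 23356928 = -14.70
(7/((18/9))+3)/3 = 13/6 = 2.17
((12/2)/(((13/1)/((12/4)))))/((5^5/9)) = 162/40625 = 0.00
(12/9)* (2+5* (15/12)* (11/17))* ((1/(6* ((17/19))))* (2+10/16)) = 18221/4624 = 3.94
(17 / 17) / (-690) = -1 / 690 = -0.00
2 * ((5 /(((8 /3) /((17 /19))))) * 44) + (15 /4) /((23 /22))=151.22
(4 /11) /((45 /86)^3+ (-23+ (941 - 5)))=2544224 /6388912783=0.00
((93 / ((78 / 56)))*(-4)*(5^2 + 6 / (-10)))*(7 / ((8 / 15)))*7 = -7783356 / 13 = -598719.69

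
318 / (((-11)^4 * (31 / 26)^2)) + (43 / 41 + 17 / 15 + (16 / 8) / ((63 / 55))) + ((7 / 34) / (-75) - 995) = -30615200689551437 / 30891390695550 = -991.06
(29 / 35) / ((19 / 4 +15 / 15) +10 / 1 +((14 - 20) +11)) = 116 / 2905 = 0.04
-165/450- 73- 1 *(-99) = 25.63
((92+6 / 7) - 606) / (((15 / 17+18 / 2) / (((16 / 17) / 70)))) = -3592 / 5145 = -0.70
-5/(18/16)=-40/9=-4.44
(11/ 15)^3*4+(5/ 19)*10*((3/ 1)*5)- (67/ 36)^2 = 115694113/ 3078000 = 37.59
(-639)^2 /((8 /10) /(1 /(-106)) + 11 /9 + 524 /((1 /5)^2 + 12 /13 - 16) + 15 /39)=-3459.15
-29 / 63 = -0.46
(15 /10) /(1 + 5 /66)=99 /71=1.39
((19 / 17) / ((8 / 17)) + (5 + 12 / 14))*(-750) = -172875 / 28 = -6174.11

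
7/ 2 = 3.50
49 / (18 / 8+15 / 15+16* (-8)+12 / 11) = -2156 / 5441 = -0.40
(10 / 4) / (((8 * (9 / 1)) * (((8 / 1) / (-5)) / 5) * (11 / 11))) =-125 / 1152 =-0.11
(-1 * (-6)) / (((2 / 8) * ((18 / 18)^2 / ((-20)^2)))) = 9600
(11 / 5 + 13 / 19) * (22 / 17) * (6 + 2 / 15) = 554576 / 24225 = 22.89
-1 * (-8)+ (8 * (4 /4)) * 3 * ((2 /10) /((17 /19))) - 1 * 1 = 1051 /85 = 12.36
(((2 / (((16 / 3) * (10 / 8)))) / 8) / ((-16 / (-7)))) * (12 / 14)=9 / 640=0.01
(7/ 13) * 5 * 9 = 24.23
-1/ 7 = -0.14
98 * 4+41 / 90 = 35321 / 90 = 392.46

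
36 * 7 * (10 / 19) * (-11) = -27720 / 19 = -1458.95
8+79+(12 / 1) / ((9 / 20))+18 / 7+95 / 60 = 3299 / 28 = 117.82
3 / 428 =0.01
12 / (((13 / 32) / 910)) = 26880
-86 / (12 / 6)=-43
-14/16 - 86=-695/8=-86.88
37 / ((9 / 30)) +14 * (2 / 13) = 4894 / 39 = 125.49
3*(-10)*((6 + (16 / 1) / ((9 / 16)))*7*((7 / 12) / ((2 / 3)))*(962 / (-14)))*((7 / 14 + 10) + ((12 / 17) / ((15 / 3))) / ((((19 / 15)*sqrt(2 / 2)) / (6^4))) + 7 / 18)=589153367075 / 8721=67555712.31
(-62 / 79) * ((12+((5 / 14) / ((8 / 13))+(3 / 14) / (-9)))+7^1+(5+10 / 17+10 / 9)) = -13947551 / 676872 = -20.61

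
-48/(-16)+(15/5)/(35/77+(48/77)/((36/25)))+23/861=27583/4305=6.41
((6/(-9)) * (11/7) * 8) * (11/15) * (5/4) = -7.68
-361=-361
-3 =-3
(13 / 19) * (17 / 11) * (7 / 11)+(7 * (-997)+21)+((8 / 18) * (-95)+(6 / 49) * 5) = -6998.94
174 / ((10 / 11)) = 957 / 5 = 191.40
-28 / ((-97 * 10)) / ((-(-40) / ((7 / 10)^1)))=49 / 97000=0.00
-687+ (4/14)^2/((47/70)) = -225983/329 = -686.88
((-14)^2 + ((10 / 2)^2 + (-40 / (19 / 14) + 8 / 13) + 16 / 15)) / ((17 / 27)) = 6442533 / 20995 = 306.86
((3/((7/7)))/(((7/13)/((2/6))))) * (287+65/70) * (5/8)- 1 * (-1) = 262799/784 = 335.20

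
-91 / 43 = -2.12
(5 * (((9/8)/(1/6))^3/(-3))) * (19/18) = -69255/128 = -541.05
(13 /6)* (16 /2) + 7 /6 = 37 /2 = 18.50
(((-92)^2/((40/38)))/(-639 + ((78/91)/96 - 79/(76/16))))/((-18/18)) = 85554112/6975825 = 12.26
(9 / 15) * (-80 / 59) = -48 / 59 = -0.81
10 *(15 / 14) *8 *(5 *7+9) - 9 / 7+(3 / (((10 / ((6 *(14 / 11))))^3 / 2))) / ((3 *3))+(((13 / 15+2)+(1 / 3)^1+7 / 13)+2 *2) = 57202090072 / 15140125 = 3778.18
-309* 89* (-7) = 192507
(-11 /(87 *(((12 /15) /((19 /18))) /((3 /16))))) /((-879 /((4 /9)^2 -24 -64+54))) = -1430605 /1189308096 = -0.00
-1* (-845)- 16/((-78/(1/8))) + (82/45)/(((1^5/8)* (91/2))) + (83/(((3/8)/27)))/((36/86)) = 4763224/315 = 15121.35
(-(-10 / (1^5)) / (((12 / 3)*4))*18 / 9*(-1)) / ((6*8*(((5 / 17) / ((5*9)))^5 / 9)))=-1257617039895 / 64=-19650266248.36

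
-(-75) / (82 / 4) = 150 / 41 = 3.66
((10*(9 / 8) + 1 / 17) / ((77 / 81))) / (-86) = -62289 / 450296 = -0.14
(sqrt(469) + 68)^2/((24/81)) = 459 *sqrt(469) + 137511/8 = 27129.17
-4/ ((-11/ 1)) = 4/ 11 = 0.36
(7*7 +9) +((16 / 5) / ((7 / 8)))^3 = 4583902 / 42875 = 106.91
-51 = -51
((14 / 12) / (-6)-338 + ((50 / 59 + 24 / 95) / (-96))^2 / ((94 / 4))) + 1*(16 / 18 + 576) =406016695353689 / 1700989257600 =238.69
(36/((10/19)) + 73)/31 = 707/155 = 4.56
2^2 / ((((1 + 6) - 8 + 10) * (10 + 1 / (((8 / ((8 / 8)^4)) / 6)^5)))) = 4096 / 94347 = 0.04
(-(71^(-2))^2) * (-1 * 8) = 8/25411681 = 0.00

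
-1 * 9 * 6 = -54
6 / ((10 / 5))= 3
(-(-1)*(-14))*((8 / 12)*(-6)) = 56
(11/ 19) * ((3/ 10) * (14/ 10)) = 231/ 950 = 0.24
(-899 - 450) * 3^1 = -4047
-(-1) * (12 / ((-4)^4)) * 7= 21 / 64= 0.33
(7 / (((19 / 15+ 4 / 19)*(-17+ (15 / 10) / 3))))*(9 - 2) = -9310 / 4631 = -2.01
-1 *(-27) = 27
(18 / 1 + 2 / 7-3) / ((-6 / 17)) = -43.31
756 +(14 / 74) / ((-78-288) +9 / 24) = 81818044 / 108225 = 756.00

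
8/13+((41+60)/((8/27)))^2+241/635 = 61389072527/528320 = 116196.76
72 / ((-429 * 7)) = -24 / 1001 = -0.02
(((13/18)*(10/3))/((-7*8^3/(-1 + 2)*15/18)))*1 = -13/16128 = -0.00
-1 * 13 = -13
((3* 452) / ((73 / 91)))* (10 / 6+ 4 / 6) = 287924 / 73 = 3944.16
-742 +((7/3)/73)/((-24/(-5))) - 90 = -4372957/5256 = -831.99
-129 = -129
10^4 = 10000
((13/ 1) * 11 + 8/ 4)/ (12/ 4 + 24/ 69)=3335/ 77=43.31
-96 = -96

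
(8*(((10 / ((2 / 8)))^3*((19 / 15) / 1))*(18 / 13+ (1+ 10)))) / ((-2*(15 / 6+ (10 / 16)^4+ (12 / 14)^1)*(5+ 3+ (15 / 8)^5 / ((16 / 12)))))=-84085151734169600 / 1865142954987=-45082.42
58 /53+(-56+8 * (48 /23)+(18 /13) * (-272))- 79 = -493.83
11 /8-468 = -3733 /8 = -466.62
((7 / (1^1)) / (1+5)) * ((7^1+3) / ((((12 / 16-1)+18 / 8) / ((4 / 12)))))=35 / 18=1.94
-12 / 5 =-2.40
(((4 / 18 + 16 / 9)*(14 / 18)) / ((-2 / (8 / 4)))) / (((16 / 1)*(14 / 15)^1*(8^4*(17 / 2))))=-5 / 1671168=-0.00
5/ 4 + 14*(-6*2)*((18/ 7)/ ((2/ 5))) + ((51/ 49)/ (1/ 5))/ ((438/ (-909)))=-15589285/ 14308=-1089.55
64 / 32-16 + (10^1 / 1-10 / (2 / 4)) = -24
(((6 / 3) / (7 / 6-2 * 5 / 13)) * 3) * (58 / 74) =13572 / 1147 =11.83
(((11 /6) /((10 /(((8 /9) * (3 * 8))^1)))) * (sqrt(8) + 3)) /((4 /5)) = 88 * sqrt(2) /9 + 44 /3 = 28.49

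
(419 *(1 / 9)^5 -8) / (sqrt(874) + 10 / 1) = 2359865 / 22851963 -471973 *sqrt(874) / 45703926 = -0.20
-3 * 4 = -12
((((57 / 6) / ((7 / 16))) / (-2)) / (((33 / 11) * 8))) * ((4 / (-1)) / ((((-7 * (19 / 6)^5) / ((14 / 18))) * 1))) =-576 / 912247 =-0.00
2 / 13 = 0.15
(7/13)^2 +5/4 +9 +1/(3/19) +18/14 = 257785/14196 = 18.16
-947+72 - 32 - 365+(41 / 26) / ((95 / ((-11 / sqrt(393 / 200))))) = -1272.13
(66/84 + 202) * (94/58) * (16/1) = 1067464/203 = 5258.44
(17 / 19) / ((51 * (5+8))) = 1 / 741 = 0.00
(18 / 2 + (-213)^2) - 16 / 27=1225190 / 27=45377.41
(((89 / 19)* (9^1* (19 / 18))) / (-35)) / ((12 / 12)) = -89 / 70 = -1.27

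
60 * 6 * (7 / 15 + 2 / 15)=216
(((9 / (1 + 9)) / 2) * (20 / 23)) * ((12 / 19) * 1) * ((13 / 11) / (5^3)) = 1404 / 600875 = 0.00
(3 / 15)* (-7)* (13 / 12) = -91 / 60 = -1.52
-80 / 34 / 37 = -40 / 629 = -0.06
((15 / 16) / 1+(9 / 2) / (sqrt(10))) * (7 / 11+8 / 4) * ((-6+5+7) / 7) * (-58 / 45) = -2523 * sqrt(10) / 1925 -841 / 308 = -6.88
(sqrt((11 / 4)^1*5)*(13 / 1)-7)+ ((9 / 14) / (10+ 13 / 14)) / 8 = -951 / 136+ 13*sqrt(55) / 2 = 41.21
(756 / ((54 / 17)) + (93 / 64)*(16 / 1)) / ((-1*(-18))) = 1045 / 72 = 14.51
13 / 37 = 0.35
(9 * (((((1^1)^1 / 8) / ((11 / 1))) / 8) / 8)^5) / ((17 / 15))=135 / 96330131257734201344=0.00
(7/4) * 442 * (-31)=-47957/2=-23978.50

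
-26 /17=-1.53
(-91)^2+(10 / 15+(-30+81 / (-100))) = 8250.86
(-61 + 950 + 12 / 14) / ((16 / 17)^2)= 1004.57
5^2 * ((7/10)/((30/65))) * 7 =3185/12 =265.42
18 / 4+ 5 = 19 / 2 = 9.50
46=46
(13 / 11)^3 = 2197 / 1331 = 1.65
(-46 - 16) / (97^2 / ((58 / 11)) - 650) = -3596 / 65799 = -0.05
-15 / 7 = -2.14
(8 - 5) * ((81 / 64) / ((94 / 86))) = 10449 / 3008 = 3.47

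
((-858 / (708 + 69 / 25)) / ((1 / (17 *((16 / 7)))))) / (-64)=0.73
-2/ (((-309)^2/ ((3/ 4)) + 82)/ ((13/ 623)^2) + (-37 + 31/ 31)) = -169/ 24721873613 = -0.00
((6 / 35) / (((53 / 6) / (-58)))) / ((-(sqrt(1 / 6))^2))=12528 / 1855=6.75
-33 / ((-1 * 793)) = 33 / 793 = 0.04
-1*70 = -70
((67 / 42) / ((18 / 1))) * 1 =67 / 756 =0.09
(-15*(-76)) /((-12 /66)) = -6270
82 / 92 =0.89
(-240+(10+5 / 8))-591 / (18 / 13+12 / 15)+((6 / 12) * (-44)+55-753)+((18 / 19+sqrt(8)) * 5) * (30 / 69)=-302288285 / 248216+100 * sqrt(2) / 23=-1211.69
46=46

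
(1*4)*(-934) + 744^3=411827048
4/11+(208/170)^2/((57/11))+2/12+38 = 351707797/9060150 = 38.82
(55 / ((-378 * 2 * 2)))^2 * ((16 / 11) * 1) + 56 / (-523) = -7857679 / 74728332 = -0.11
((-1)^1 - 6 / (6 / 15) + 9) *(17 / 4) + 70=161 / 4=40.25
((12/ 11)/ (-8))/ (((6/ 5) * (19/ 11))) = -5/ 76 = -0.07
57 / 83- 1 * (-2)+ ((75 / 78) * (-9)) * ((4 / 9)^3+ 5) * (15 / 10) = -7383083 / 116532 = -63.36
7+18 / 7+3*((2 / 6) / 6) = 409 / 42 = 9.74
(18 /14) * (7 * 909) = 8181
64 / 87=0.74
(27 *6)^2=26244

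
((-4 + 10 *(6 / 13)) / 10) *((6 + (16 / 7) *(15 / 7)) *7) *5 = 2136 / 91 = 23.47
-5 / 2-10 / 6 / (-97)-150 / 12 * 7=-26185 / 291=-89.98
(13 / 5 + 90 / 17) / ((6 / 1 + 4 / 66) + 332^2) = 22143 / 309195320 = 0.00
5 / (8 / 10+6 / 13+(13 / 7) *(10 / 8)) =1.40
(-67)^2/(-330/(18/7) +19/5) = -67335/1868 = -36.05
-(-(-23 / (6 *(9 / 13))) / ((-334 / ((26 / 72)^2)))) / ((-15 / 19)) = -960089 / 350619840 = -0.00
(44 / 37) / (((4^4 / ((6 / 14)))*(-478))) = -33 / 7923328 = -0.00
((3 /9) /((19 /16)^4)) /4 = 16384 /390963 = 0.04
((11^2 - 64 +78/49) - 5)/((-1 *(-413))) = 0.13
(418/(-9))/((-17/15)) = 2090/51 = 40.98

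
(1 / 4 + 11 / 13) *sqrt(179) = 57 *sqrt(179) / 52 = 14.67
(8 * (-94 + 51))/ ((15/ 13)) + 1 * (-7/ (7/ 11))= -309.13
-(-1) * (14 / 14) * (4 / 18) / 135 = 2 / 1215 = 0.00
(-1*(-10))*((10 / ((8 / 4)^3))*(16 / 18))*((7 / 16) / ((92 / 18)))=175 / 184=0.95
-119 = -119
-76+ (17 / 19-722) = -15145 / 19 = -797.11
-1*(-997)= 997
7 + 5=12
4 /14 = 2 /7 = 0.29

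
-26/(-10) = 13/5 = 2.60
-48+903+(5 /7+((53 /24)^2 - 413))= 1804687 /4032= 447.59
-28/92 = -0.30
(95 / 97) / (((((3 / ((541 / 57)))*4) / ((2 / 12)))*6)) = 2705 / 125712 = 0.02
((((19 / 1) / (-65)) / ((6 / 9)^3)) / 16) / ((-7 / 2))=513 / 29120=0.02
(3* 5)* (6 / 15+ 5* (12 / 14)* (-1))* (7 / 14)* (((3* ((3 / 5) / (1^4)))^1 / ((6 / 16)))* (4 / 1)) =-19584 / 35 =-559.54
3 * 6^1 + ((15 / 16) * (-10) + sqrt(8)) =11.45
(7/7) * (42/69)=14/23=0.61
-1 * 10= -10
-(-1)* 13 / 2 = 13 / 2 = 6.50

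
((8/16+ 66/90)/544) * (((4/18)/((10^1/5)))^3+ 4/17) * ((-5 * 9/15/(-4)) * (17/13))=108521/206219520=0.00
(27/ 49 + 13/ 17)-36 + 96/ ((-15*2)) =-157788/ 4165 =-37.88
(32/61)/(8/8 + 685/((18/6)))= 0.00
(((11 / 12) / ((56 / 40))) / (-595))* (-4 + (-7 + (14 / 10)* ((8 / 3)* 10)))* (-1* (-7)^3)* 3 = -6083 / 204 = -29.82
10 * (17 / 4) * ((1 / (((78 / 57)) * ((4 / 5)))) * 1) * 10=40375 / 104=388.22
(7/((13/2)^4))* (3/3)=112/28561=0.00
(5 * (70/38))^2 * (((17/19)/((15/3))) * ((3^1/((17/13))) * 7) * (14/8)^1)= 11704875/27436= 426.62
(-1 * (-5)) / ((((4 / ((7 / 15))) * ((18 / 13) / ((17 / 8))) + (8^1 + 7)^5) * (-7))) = -221 / 234952353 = -0.00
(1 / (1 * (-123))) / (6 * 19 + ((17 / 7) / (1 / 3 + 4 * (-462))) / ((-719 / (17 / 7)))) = -195285433 / 2738292448167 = -0.00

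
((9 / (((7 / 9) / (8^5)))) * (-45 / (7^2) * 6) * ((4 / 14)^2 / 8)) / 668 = -89579520 / 2806769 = -31.92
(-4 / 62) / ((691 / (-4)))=8 / 21421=0.00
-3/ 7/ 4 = -3/ 28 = -0.11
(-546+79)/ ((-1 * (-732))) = -467/ 732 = -0.64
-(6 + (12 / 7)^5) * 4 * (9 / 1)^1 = -12588264 / 16807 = -748.99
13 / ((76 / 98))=637 / 38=16.76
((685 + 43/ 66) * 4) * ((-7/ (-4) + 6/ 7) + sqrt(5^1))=90506 * sqrt(5)/ 33 + 3303469/ 462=13283.02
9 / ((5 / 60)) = 108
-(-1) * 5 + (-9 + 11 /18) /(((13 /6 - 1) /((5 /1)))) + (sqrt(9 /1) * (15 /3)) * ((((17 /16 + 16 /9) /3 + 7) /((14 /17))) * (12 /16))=69535 /896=77.61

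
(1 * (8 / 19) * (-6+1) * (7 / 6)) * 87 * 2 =-8120 / 19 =-427.37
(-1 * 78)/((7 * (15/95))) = -494/7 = -70.57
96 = 96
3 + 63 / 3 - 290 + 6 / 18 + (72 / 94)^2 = -1756685 / 6627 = -265.08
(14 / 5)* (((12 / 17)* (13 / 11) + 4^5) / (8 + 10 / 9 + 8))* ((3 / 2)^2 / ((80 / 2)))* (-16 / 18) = -431199 / 51425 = -8.39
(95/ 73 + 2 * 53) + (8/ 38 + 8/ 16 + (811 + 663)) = 4388501/ 2774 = 1582.01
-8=-8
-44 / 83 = -0.53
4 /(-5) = -4 /5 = -0.80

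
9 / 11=0.82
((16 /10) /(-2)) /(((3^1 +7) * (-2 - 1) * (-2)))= -1 /75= -0.01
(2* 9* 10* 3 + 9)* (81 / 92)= 44469 / 92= 483.36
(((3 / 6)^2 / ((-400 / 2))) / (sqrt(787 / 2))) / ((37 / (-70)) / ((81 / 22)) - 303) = 567 *sqrt(1574) / 108217159040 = 0.00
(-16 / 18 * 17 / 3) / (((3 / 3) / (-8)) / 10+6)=-10880 / 12933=-0.84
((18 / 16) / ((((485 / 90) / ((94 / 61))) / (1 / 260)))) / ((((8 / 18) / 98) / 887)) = 1489172769 / 6153680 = 242.00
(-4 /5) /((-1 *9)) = 4 /45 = 0.09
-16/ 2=-8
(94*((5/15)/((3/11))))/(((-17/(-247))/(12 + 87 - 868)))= -196401062/153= -1283667.07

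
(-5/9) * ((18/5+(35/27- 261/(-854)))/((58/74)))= -22189973/6018138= -3.69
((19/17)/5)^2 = 361/7225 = 0.05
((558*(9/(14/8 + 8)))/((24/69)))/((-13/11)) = -211761/169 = -1253.02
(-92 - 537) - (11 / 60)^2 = -2264521 / 3600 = -629.03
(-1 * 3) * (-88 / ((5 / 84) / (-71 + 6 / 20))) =-7839216 / 25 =-313568.64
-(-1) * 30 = 30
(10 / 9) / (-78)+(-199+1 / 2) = -139357 / 702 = -198.51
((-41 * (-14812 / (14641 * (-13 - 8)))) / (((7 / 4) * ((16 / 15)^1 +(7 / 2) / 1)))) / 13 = -3470240 / 182529347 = -0.02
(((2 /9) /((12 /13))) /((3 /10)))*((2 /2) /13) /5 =1 /81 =0.01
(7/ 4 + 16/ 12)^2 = 1369/ 144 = 9.51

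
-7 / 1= -7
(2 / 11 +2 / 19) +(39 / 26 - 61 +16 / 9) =-57.44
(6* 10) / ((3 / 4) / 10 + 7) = 2400 / 283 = 8.48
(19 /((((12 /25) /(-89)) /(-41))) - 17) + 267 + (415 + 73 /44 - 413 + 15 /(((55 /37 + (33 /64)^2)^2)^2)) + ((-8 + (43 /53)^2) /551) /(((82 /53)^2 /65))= 195121136650123710151556349614863 /1348504437071838887508917172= 144694.47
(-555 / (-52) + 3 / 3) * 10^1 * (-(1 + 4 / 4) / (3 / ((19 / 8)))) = -57665 / 312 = -184.82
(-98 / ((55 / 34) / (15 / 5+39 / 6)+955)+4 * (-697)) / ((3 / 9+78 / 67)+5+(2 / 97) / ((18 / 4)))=-254106591163 / 592598360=-428.80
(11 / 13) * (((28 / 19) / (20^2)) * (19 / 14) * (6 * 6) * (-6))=-297 / 325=-0.91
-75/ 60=-5/ 4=-1.25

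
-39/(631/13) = -507/631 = -0.80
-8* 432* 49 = -169344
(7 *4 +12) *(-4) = -160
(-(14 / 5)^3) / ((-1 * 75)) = 2744 / 9375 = 0.29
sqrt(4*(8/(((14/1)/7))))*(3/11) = 12/11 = 1.09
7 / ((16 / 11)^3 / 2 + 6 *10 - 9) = 9317 / 69929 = 0.13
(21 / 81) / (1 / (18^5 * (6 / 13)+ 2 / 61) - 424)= -4841073398 / 7917229730061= -0.00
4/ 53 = 0.08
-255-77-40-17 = -389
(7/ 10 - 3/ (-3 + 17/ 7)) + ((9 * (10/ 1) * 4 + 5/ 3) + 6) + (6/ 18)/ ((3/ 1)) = 67271/ 180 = 373.73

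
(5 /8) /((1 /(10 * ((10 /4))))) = 125 /8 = 15.62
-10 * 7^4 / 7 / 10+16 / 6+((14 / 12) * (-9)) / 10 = -20483 / 60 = -341.38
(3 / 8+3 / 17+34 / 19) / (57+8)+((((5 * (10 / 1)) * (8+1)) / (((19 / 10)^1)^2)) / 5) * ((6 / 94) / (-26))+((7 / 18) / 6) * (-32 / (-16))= 422946419 / 4049683560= 0.10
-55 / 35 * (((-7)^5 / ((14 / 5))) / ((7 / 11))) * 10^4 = 148225000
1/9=0.11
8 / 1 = 8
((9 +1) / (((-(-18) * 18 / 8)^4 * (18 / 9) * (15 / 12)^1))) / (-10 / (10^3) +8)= 6400 / 34394330079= 0.00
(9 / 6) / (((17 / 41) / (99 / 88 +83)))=82779 / 272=304.33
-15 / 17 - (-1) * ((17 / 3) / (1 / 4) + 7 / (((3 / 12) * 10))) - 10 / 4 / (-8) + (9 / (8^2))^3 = 1664456231 / 66846720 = 24.90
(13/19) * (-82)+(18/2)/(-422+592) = -181049/3230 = -56.05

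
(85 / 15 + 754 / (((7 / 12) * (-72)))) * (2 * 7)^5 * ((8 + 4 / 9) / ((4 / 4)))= -502173952 / 9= -55797105.78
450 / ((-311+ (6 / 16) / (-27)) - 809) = -32400 / 80641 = -0.40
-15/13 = -1.15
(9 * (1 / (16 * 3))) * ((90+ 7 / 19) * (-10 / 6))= -8585 / 304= -28.24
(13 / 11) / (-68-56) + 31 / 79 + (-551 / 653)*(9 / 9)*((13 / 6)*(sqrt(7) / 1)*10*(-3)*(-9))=41257 / 107756-322335*sqrt(7) / 653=-1305.62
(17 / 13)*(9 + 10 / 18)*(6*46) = 3448.82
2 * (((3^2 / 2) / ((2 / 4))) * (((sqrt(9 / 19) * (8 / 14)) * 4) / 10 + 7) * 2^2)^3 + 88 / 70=7663530175488 * sqrt(19) / 15477875 + 106581250516 / 3325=34212724.60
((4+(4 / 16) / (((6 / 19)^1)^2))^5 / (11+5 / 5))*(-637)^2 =293073681014746428433 / 743008370688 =394441964.02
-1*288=-288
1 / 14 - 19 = -265 / 14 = -18.93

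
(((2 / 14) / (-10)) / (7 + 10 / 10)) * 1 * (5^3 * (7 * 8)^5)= -122931200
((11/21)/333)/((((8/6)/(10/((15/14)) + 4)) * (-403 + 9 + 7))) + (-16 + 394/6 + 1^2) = 137118634/2706291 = 50.67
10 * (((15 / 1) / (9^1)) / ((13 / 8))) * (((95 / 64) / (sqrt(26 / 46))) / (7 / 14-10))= -125 * sqrt(299) / 1014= -2.13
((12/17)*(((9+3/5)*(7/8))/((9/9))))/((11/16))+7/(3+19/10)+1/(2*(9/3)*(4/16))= 210484/19635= 10.72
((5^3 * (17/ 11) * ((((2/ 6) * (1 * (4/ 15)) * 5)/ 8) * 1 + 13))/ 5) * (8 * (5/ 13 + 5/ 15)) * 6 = 22372000/ 1287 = 17383.06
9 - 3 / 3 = 8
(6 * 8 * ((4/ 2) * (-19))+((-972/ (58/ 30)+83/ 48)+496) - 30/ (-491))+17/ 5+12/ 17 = -106015604287/ 58095120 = -1824.86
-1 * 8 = -8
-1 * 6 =-6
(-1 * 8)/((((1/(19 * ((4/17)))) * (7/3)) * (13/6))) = -7.07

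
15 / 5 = 3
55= 55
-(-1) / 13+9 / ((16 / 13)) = 1537 / 208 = 7.39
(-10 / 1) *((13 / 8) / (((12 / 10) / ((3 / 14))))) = -2.90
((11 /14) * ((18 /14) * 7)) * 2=99 /7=14.14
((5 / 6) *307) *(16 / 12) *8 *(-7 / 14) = -12280 / 9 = -1364.44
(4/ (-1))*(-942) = 3768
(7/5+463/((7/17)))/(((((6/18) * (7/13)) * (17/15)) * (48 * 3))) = 128063/3332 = 38.43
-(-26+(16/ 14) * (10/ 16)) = 177/ 7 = 25.29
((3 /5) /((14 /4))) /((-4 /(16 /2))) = -12 /35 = -0.34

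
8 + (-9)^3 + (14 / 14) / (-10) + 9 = -7121 / 10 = -712.10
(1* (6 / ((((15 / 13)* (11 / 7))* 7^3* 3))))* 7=26 / 1155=0.02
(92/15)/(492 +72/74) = 851/68400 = 0.01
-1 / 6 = -0.17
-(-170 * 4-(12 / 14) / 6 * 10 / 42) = 99965 / 147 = 680.03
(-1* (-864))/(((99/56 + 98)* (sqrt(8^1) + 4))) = 24192/5587 - 12096* sqrt(2)/5587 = 1.27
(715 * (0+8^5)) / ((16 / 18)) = 26357760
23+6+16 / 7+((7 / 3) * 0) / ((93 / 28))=31.29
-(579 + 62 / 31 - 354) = -227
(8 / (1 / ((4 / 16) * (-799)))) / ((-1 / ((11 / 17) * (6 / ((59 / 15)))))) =93060 / 59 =1577.29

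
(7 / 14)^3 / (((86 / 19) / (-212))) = -1007 / 172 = -5.85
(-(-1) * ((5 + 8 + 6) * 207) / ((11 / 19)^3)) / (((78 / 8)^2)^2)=767330048 / 342132219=2.24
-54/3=-18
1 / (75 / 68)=68 / 75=0.91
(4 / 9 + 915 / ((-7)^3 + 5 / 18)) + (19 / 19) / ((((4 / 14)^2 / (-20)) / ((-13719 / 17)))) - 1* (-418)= 11000418739 / 55521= 198130.77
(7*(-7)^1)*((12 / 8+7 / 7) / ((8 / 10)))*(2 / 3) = -1225 / 12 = -102.08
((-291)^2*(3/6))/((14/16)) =338724/7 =48389.14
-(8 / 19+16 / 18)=-224 / 171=-1.31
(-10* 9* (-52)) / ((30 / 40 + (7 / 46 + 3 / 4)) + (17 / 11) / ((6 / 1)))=546480 / 223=2450.58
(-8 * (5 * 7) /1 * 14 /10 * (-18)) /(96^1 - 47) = 144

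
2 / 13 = 0.15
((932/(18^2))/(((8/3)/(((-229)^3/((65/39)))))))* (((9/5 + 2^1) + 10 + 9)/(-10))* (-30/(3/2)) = -53163794303/150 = -354425295.35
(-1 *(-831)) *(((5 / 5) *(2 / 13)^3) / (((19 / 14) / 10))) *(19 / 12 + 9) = 9850120 / 41743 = 235.97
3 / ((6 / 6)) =3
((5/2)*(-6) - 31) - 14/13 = -612/13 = -47.08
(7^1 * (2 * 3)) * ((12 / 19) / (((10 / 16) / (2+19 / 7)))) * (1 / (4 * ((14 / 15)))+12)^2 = 140174793 / 4655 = 30112.74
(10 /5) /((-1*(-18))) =1 /9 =0.11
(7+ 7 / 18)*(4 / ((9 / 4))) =1064 / 81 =13.14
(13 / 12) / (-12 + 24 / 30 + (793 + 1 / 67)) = 4355 / 3142896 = 0.00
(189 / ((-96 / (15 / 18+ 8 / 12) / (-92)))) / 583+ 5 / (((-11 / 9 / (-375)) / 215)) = 3076654347 / 9328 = 329830.01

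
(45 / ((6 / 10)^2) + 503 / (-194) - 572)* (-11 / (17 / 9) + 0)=8634879 / 3298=2618.22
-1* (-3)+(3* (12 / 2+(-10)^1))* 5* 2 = -117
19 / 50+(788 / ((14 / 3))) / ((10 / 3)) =17863 / 350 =51.04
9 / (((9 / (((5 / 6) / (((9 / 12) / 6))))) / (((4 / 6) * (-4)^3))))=-2560 / 9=-284.44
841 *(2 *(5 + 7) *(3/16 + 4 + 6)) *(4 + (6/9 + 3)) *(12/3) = 6305818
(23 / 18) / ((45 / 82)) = 943 / 405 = 2.33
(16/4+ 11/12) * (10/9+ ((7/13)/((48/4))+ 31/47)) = 2356165/263952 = 8.93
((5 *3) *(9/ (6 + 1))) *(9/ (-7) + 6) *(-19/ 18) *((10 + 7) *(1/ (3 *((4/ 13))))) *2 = -692835/ 196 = -3534.87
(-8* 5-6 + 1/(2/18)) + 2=-35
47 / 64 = 0.73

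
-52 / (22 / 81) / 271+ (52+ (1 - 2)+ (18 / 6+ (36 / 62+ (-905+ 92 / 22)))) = -78266943 / 92411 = -846.94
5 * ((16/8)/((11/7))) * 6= 420/11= 38.18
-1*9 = -9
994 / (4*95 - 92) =497 / 144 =3.45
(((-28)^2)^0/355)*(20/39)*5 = 20/2769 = 0.01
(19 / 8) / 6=19 / 48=0.40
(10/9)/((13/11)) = 110/117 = 0.94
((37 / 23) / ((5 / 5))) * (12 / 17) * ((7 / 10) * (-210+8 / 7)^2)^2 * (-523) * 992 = -15476648134735492608 / 28175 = -549304281623265.04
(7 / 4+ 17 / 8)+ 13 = 16.88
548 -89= 459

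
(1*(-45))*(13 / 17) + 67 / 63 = -35716 / 1071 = -33.35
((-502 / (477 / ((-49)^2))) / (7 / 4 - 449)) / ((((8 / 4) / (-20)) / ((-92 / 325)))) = 887102272 / 55467945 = 15.99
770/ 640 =77/ 64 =1.20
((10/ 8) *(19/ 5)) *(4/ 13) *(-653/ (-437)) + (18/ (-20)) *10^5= -89997.82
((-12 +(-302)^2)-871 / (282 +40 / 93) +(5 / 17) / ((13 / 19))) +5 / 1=91194.35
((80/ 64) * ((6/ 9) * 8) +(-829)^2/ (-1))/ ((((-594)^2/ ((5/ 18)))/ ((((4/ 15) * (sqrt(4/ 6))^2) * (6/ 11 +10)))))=-1.01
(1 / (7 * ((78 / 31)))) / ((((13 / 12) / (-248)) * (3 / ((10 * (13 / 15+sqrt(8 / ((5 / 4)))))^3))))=-169757.09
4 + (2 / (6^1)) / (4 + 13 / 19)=1087 / 267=4.07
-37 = -37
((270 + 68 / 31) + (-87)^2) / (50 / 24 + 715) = 2916924 / 266755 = 10.93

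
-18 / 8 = -9 / 4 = -2.25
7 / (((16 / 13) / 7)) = 637 / 16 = 39.81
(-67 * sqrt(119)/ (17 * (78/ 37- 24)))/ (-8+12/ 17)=-2479 * sqrt(119)/ 100440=-0.27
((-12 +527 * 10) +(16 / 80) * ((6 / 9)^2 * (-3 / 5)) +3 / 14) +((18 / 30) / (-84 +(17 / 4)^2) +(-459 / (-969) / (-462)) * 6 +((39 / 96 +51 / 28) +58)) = 3940187120867 / 740863200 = 5318.37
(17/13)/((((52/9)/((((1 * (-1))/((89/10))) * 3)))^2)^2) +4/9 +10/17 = 58892532279661289/57028007964876624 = 1.03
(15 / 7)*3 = 45 / 7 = 6.43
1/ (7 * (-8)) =-0.02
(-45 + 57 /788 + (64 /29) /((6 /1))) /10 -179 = -25154017 /137112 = -183.46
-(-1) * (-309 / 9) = -34.33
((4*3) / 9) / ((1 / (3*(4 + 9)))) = 52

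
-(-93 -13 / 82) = 7639 / 82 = 93.16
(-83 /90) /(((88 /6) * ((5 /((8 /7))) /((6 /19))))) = -166 /36575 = -0.00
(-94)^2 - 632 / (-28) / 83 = 5133874 / 581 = 8836.27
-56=-56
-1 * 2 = -2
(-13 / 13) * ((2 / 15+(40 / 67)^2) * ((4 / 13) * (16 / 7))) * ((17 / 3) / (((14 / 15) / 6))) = -35880064 / 2859493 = -12.55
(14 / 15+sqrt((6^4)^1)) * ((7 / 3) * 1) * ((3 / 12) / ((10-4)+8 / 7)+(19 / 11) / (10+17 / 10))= 91150451 / 5791500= 15.74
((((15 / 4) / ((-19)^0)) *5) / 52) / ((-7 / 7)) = -75 / 208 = -0.36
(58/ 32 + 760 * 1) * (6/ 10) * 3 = 109701/ 80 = 1371.26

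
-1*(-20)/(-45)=-4/9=-0.44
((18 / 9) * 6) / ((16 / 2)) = 3 / 2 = 1.50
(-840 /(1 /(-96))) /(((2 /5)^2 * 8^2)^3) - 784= -46458349 /65536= -708.90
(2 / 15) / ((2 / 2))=2 / 15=0.13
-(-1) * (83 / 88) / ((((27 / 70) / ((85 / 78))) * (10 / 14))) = 345695 / 92664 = 3.73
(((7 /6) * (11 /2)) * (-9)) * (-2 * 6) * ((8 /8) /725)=693 /725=0.96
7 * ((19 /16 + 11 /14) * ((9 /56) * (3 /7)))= 5967 /6272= 0.95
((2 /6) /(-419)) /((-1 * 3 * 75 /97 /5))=97 /56565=0.00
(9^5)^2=3486784401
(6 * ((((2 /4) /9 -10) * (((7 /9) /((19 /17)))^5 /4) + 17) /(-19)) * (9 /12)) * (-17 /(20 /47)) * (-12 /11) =-139578028178275997 /814883586636240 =-171.29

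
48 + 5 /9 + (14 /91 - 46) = 317 /117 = 2.71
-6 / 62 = -3 / 31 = -0.10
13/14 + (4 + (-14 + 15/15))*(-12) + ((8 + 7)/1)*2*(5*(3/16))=137.05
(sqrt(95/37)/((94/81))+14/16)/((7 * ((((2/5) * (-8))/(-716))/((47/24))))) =42065/768+24165 * sqrt(3515)/16576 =141.20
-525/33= -175/11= -15.91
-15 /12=-5 /4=-1.25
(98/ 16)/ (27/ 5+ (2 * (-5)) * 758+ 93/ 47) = -11515/ 14236528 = -0.00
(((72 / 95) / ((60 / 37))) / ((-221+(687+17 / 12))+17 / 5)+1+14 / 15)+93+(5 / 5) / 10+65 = 515372303 / 3220386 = 160.03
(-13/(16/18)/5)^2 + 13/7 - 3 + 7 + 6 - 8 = 139023/11200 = 12.41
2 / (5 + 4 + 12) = 2 / 21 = 0.10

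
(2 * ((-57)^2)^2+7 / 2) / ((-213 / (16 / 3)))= -337792088 / 639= -528626.12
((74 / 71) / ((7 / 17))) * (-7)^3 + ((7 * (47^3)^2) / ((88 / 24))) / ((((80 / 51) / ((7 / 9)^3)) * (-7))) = -4462610319263089 / 5060880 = -881785444.28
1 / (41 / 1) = 0.02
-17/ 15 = -1.13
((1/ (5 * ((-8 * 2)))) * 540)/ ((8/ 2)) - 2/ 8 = -31/ 16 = -1.94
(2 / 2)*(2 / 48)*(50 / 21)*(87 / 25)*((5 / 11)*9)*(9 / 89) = 3915 / 27412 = 0.14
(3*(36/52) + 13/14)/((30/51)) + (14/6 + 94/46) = 1191271/125580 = 9.49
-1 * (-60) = 60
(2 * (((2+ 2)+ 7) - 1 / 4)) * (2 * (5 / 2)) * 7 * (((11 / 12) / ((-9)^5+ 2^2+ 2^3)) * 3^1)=-1505 / 42936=-0.04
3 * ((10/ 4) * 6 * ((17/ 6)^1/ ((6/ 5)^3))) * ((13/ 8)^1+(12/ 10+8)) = 920125/ 1152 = 798.72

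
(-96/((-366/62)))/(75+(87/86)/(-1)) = 0.22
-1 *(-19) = 19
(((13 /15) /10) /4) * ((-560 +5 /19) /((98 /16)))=-9217 /4655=-1.98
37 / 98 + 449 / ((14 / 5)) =7876 / 49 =160.73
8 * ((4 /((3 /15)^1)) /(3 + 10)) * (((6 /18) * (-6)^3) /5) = -2304 /13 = -177.23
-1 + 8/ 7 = 1/ 7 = 0.14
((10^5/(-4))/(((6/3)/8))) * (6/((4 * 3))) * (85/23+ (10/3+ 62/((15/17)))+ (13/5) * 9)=-5034782.61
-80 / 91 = -0.88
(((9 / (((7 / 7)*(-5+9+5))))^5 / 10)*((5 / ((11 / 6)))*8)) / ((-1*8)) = -3 / 11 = -0.27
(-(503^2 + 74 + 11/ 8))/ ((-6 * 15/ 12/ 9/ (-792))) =-240531390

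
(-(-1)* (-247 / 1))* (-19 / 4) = 4693 / 4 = 1173.25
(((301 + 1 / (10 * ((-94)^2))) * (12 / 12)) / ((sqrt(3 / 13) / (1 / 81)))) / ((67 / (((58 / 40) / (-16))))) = -771294469 * sqrt(39) / 460348531200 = -0.01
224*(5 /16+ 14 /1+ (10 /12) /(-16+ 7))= 86002 /27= 3185.26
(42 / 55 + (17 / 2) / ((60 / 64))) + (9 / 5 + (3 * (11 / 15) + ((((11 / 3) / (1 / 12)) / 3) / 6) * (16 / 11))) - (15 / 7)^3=1281233 / 169785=7.55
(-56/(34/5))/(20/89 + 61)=-12460/92633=-0.13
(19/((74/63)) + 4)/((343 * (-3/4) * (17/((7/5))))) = -2986/462315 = -0.01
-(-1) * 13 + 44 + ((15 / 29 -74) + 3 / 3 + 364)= 10107 / 29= 348.52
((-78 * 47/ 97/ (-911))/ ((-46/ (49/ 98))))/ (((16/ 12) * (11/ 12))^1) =-0.00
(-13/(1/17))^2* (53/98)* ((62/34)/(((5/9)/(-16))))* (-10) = 679728816/49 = 13872016.65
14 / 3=4.67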